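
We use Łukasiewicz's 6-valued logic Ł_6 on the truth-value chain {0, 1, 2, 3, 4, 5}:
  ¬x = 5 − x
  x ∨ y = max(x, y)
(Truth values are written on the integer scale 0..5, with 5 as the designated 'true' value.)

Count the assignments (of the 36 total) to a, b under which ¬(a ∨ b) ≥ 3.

9

value 5: 1 assignment (counts)
value 4: 3 assignments (counts)
value 3: 5 assignments (counts)
value 2: 7 assignments
value 1: 9 assignments
value 0: 11 assignments
So 9 of the 36 assignments meet the threshold.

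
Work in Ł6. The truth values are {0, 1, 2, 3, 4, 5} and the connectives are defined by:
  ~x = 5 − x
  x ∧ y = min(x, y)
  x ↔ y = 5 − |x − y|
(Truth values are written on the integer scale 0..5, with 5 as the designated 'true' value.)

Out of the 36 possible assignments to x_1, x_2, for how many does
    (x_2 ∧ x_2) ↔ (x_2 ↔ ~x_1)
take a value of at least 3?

value 5: 8 assignments (counts)
value 4: 10 assignments (counts)
value 3: 7 assignments (counts)
value 2: 6 assignments
value 1: 3 assignments
value 0: 2 assignments
So 25 of the 36 assignments meet the threshold.

25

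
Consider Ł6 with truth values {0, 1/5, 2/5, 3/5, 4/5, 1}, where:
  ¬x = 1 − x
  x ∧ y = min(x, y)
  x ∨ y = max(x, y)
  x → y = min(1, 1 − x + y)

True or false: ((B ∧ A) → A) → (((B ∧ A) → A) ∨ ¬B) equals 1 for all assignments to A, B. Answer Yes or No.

At A = 4/5, B = 1, for instance:
B ∧ A = 1 ∧ 4/5 = 4/5
(B ∧ A) → A = 4/5 → 4/5 = 1
¬B = ¬1 = 0
((B ∧ A) → A) ∨ ¬B = 1 ∨ 0 = 1
((B ∧ A) → A) → (((B ∧ A) → A) ∨ ¬B) = 1 → 1 = 1
and checking the remaining 35 assignments likewise gives ≥ 1 in every case.

Yes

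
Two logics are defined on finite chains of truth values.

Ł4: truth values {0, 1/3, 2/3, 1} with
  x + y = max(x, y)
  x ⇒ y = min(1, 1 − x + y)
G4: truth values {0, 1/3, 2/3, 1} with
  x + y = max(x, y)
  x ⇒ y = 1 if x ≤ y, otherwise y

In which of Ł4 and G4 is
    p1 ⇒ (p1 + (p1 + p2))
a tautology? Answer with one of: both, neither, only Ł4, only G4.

In Ł4: every assignment gives 1 — tautology.
In G4: every assignment gives 1 — tautology.

both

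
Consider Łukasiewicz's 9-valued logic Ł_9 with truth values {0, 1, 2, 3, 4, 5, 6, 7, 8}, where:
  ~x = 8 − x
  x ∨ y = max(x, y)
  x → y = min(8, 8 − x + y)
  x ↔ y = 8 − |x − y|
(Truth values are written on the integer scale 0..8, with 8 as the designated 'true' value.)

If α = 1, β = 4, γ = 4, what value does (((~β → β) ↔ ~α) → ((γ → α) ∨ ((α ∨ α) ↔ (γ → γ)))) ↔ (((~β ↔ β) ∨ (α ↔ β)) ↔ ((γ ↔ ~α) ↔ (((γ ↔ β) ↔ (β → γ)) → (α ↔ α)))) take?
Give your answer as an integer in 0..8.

7

~β = ~4 = 4
~β → β = 4 → 4 = 8
~α = ~1 = 7
(~β → β) ↔ ~α = 8 ↔ 7 = 7
γ → α = 4 → 1 = 5
α ∨ α = 1 ∨ 1 = 1
γ → γ = 4 → 4 = 8
(α ∨ α) ↔ (γ → γ) = 1 ↔ 8 = 1
(γ → α) ∨ ((α ∨ α) ↔ (γ → γ)) = 5 ∨ 1 = 5
((~β → β) ↔ ~α) → ((γ → α) ∨ ((α ∨ α) ↔ (γ → γ))) = 7 → 5 = 6
~β = ~4 = 4
~β ↔ β = 4 ↔ 4 = 8
α ↔ β = 1 ↔ 4 = 5
(~β ↔ β) ∨ (α ↔ β) = 8 ∨ 5 = 8
~α = ~1 = 7
γ ↔ ~α = 4 ↔ 7 = 5
γ ↔ β = 4 ↔ 4 = 8
β → γ = 4 → 4 = 8
(γ ↔ β) ↔ (β → γ) = 8 ↔ 8 = 8
α ↔ α = 1 ↔ 1 = 8
((γ ↔ β) ↔ (β → γ)) → (α ↔ α) = 8 → 8 = 8
(γ ↔ ~α) ↔ (((γ ↔ β) ↔ (β → γ)) → (α ↔ α)) = 5 ↔ 8 = 5
((~β ↔ β) ∨ (α ↔ β)) ↔ ((γ ↔ ~α) ↔ (((γ ↔ β) ↔ (β → γ)) → (α ↔ α))) = 8 ↔ 5 = 5
(((~β → β) ↔ ~α) → ((γ → α) ∨ ((α ∨ α) ↔ (γ → γ)))) ↔ (((~β ↔ β) ∨ (α ↔ β)) ↔ ((γ ↔ ~α) ↔ (((γ ↔ β) ↔ (β → γ)) → (α ↔ α)))) = 6 ↔ 5 = 7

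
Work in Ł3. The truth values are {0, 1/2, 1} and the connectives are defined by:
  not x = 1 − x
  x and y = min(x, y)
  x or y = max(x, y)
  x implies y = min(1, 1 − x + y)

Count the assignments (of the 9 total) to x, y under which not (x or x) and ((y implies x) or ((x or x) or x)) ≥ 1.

1

x = 0, y = 0 ↦ 1  ≥
x = 0, y = 1/2 ↦ 1/2  <
x = 0, y = 1 ↦ 0  <
x = 1/2, y = 0 ↦ 1/2  <
x = 1/2, y = 1/2 ↦ 1/2  <
x = 1/2, y = 1 ↦ 1/2  <
x = 1, y = 0 ↦ 0  <
x = 1, y = 1/2 ↦ 0  <
x = 1, y = 1 ↦ 0  <
So 1 of the 9 assignments meets the threshold.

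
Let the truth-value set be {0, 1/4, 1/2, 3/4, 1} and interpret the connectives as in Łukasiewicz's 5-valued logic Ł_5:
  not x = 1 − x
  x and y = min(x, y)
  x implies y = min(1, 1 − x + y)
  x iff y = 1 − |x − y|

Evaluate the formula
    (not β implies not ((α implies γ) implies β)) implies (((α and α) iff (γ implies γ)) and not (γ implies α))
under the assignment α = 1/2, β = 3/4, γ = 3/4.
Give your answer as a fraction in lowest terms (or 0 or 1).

1/4

not β = not 3/4 = 1/4
α implies γ = 1/2 implies 3/4 = 1
(α implies γ) implies β = 1 implies 3/4 = 3/4
not ((α implies γ) implies β) = not 3/4 = 1/4
not β implies not ((α implies γ) implies β) = 1/4 implies 1/4 = 1
α and α = 1/2 and 1/2 = 1/2
γ implies γ = 3/4 implies 3/4 = 1
(α and α) iff (γ implies γ) = 1/2 iff 1 = 1/2
γ implies α = 3/4 implies 1/2 = 3/4
not (γ implies α) = not 3/4 = 1/4
((α and α) iff (γ implies γ)) and not (γ implies α) = 1/2 and 1/4 = 1/4
(not β implies not ((α implies γ) implies β)) implies (((α and α) iff (γ implies γ)) and not (γ implies α)) = 1 implies 1/4 = 1/4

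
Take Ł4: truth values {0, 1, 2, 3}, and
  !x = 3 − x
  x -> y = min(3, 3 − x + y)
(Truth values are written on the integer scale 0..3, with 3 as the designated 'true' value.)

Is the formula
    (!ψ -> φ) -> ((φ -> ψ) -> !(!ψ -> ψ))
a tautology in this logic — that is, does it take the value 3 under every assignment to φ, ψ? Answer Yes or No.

No

Counterexample: take φ = 0, ψ = 2.
!ψ = !2 = 1
!ψ -> φ = 1 -> 0 = 2
φ -> ψ = 0 -> 2 = 3
!ψ = !2 = 1
!ψ -> ψ = 1 -> 2 = 3
!(!ψ -> ψ) = !3 = 0
(φ -> ψ) -> !(!ψ -> ψ) = 3 -> 0 = 0
(!ψ -> φ) -> ((φ -> ψ) -> !(!ψ -> ψ)) = 2 -> 0 = 1
This gives 1 ≠ 3.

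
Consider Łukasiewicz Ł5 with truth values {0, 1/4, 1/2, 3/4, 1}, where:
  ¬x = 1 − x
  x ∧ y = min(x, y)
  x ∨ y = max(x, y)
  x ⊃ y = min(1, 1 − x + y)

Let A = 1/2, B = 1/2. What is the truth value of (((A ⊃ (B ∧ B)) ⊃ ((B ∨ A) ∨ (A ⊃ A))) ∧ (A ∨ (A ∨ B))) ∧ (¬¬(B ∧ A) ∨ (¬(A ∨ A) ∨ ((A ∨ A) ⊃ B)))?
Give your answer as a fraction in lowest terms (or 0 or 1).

1/2

B ∧ B = 1/2 ∧ 1/2 = 1/2
A ⊃ (B ∧ B) = 1/2 ⊃ 1/2 = 1
B ∨ A = 1/2 ∨ 1/2 = 1/2
A ⊃ A = 1/2 ⊃ 1/2 = 1
(B ∨ A) ∨ (A ⊃ A) = 1/2 ∨ 1 = 1
(A ⊃ (B ∧ B)) ⊃ ((B ∨ A) ∨ (A ⊃ A)) = 1 ⊃ 1 = 1
A ∨ B = 1/2 ∨ 1/2 = 1/2
A ∨ (A ∨ B) = 1/2 ∨ 1/2 = 1/2
((A ⊃ (B ∧ B)) ⊃ ((B ∨ A) ∨ (A ⊃ A))) ∧ (A ∨ (A ∨ B)) = 1 ∧ 1/2 = 1/2
B ∧ A = 1/2 ∧ 1/2 = 1/2
¬(B ∧ A) = ¬1/2 = 1/2
¬¬(B ∧ A) = ¬1/2 = 1/2
A ∨ A = 1/2 ∨ 1/2 = 1/2
¬(A ∨ A) = ¬1/2 = 1/2
A ∨ A = 1/2 ∨ 1/2 = 1/2
(A ∨ A) ⊃ B = 1/2 ⊃ 1/2 = 1
¬(A ∨ A) ∨ ((A ∨ A) ⊃ B) = 1/2 ∨ 1 = 1
¬¬(B ∧ A) ∨ (¬(A ∨ A) ∨ ((A ∨ A) ⊃ B)) = 1/2 ∨ 1 = 1
(((A ⊃ (B ∧ B)) ⊃ ((B ∨ A) ∨ (A ⊃ A))) ∧ (A ∨ (A ∨ B))) ∧ (¬¬(B ∧ A) ∨ (¬(A ∨ A) ∨ ((A ∨ A) ⊃ B))) = 1/2 ∧ 1 = 1/2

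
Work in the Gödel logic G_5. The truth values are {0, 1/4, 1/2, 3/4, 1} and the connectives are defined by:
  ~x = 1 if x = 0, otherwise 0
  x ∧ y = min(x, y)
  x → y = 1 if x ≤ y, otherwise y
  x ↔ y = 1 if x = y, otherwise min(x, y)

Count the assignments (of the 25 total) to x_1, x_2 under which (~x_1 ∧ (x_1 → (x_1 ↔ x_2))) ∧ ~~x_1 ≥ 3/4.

value 0: 25 assignments
So 0 of the 25 assignments meet the threshold.

0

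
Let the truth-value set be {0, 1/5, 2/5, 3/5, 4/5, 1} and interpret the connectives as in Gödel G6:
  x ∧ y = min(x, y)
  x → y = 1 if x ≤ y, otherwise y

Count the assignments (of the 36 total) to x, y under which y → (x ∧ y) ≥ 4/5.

value 1: 21 assignments (counts)
value 4/5: 1 assignment (counts)
value 3/5: 2 assignments
value 2/5: 3 assignments
value 1/5: 4 assignments
value 0: 5 assignments
So 22 of the 36 assignments meet the threshold.

22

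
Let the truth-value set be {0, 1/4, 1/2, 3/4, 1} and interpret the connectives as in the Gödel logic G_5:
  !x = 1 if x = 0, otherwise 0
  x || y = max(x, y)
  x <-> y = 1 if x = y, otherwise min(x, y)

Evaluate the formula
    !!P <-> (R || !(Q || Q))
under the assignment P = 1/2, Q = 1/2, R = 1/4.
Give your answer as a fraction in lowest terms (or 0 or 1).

1/4

!P = !1/2 = 0
!!P = !0 = 1
Q || Q = 1/2 || 1/2 = 1/2
!(Q || Q) = !1/2 = 0
R || !(Q || Q) = 1/4 || 0 = 1/4
!!P <-> (R || !(Q || Q)) = 1 <-> 1/4 = 1/4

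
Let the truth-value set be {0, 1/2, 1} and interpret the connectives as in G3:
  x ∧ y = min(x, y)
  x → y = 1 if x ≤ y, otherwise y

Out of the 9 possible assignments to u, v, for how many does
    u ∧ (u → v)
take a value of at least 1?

u = 0, v = 0 ↦ 0  <
u = 0, v = 1/2 ↦ 0  <
u = 0, v = 1 ↦ 0  <
u = 1/2, v = 0 ↦ 0  <
u = 1/2, v = 1/2 ↦ 1/2  <
u = 1/2, v = 1 ↦ 1/2  <
u = 1, v = 0 ↦ 0  <
u = 1, v = 1/2 ↦ 1/2  <
u = 1, v = 1 ↦ 1  ≥
So 1 of the 9 assignments meets the threshold.

1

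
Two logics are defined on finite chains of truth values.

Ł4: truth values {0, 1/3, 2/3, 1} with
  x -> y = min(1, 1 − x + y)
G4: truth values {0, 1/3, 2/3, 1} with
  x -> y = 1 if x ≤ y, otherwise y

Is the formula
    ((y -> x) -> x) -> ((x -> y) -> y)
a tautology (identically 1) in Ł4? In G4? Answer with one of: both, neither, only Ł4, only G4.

In Ł4: every assignment gives 1 — tautology.
In G4: at x = 0, y = 1/3 the value is 1/3 — not a tautology.

only Ł4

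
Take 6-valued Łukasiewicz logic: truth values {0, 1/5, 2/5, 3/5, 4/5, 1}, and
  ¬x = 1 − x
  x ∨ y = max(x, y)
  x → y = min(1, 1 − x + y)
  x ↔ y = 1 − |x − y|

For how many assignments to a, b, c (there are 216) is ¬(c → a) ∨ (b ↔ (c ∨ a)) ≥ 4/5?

value 1: 41 assignments (counts)
value 4/5: 66 assignments (counts)
value 3/5: 51 assignments
value 2/5: 33 assignments
value 1/5: 18 assignments
value 0: 7 assignments
So 107 of the 216 assignments meet the threshold.

107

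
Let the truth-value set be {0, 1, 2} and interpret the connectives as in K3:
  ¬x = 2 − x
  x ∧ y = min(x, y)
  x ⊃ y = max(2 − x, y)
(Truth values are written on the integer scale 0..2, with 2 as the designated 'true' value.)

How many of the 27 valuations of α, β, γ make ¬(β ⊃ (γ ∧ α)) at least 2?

value 2: 5 assignments (counts)
value 1: 11 assignments
value 0: 11 assignments
So 5 of the 27 assignments meet the threshold.

5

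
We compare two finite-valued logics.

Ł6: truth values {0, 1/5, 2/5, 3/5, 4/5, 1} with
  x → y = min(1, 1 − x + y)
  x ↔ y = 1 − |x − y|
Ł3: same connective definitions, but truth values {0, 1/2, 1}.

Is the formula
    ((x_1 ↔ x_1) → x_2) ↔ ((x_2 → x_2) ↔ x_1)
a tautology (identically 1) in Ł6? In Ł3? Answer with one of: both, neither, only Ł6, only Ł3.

neither

In Ł6: at x_1 = 0, x_2 = 1/5 the value is 4/5 — not a tautology.
In Ł3: at x_1 = 0, x_2 = 1/2 the value is 1/2 — not a tautology.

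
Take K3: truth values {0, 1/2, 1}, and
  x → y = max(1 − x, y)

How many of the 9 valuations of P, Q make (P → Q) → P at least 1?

3

P = 0, Q = 0 ↦ 0  <
P = 0, Q = 1/2 ↦ 0  <
P = 0, Q = 1 ↦ 0  <
P = 1/2, Q = 0 ↦ 1/2  <
P = 1/2, Q = 1/2 ↦ 1/2  <
P = 1/2, Q = 1 ↦ 1/2  <
P = 1, Q = 0 ↦ 1  ≥
P = 1, Q = 1/2 ↦ 1  ≥
P = 1, Q = 1 ↦ 1  ≥
So 3 of the 9 assignments meet the threshold.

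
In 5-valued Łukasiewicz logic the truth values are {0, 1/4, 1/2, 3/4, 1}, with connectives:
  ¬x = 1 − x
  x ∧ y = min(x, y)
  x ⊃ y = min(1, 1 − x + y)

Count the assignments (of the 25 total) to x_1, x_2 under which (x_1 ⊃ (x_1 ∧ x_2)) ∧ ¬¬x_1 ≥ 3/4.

5

value 1: 1 assignment (counts)
value 3/4: 4 assignments (counts)
value 1/2: 7 assignments
value 1/4: 7 assignments
value 0: 6 assignments
So 5 of the 25 assignments meet the threshold.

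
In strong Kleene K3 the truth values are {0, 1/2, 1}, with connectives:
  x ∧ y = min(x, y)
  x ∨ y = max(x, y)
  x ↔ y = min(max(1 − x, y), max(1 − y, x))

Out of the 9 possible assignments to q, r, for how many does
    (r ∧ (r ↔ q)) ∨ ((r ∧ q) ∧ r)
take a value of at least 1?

1

q = 0, r = 0 ↦ 0  <
q = 0, r = 1/2 ↦ 1/2  <
q = 0, r = 1 ↦ 0  <
q = 1/2, r = 0 ↦ 0  <
q = 1/2, r = 1/2 ↦ 1/2  <
q = 1/2, r = 1 ↦ 1/2  <
q = 1, r = 0 ↦ 0  <
q = 1, r = 1/2 ↦ 1/2  <
q = 1, r = 1 ↦ 1  ≥
So 1 of the 9 assignments meets the threshold.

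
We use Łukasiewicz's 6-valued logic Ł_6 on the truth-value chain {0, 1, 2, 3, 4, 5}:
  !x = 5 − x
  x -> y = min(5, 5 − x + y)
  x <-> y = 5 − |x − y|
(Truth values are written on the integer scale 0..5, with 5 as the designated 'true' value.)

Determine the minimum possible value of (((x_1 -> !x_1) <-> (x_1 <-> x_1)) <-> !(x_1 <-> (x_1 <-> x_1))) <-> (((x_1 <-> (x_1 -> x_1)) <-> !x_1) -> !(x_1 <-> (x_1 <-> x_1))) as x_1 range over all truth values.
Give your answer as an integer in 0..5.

Take x_1 = 1:
!x_1 = !1 = 4
x_1 -> !x_1 = 1 -> 4 = 5
x_1 <-> x_1 = 1 <-> 1 = 5
(x_1 -> !x_1) <-> (x_1 <-> x_1) = 5 <-> 5 = 5
x_1 <-> x_1 = 1 <-> 1 = 5
x_1 <-> (x_1 <-> x_1) = 1 <-> 5 = 1
!(x_1 <-> (x_1 <-> x_1)) = !1 = 4
((x_1 -> !x_1) <-> (x_1 <-> x_1)) <-> !(x_1 <-> (x_1 <-> x_1)) = 5 <-> 4 = 4
x_1 -> x_1 = 1 -> 1 = 5
x_1 <-> (x_1 -> x_1) = 1 <-> 5 = 1
!x_1 = !1 = 4
(x_1 <-> (x_1 -> x_1)) <-> !x_1 = 1 <-> 4 = 2
x_1 <-> x_1 = 1 <-> 1 = 5
x_1 <-> (x_1 <-> x_1) = 1 <-> 5 = 1
!(x_1 <-> (x_1 <-> x_1)) = !1 = 4
((x_1 <-> (x_1 -> x_1)) <-> !x_1) -> !(x_1 <-> (x_1 <-> x_1)) = 2 -> 4 = 5
(((x_1 -> !x_1) <-> (x_1 <-> x_1)) <-> !(x_1 <-> (x_1 <-> x_1))) <-> (((x_1 <-> (x_1 -> x_1)) <-> !x_1) -> !(x_1 <-> (x_1 <-> x_1))) = 4 <-> 5 = 4
No assignment yields a value below 4, so this is the minimum.

4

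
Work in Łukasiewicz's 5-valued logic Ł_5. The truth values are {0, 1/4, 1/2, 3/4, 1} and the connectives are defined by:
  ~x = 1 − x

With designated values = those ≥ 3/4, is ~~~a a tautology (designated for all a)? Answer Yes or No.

No

Counterexample: take a = 1/2.
~a = ~1/2 = 1/2
~~a = ~1/2 = 1/2
~~~a = ~1/2 = 1/2
This gives 1/2, which is below 3/4.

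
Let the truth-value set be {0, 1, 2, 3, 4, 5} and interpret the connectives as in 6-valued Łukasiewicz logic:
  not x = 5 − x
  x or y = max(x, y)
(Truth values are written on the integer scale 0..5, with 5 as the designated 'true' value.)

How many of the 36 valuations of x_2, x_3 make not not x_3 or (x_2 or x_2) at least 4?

value 5: 11 assignments (counts)
value 4: 9 assignments (counts)
value 3: 7 assignments
value 2: 5 assignments
value 1: 3 assignments
value 0: 1 assignment
So 20 of the 36 assignments meet the threshold.

20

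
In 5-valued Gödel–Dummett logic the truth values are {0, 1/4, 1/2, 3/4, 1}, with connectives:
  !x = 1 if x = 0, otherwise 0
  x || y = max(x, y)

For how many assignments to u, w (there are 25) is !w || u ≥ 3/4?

13

value 1: 9 assignments (counts)
value 3/4: 4 assignments (counts)
value 1/2: 4 assignments
value 1/4: 4 assignments
value 0: 4 assignments
So 13 of the 25 assignments meet the threshold.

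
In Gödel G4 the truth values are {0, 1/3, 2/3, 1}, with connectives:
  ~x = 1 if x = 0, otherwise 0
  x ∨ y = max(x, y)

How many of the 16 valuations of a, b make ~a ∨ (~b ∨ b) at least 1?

10

a = 0, b = 0 ↦ 1  ≥
a = 0, b = 1/3 ↦ 1  ≥
a = 0, b = 2/3 ↦ 1  ≥
a = 0, b = 1 ↦ 1  ≥
a = 1/3, b = 0 ↦ 1  ≥
a = 1/3, b = 1/3 ↦ 1/3  <
a = 1/3, b = 2/3 ↦ 2/3  <
a = 1/3, b = 1 ↦ 1  ≥
a = 2/3, b = 0 ↦ 1  ≥
a = 2/3, b = 1/3 ↦ 1/3  <
a = 2/3, b = 2/3 ↦ 2/3  <
a = 2/3, b = 1 ↦ 1  ≥
a = 1, b = 0 ↦ 1  ≥
a = 1, b = 1/3 ↦ 1/3  <
a = 1, b = 2/3 ↦ 2/3  <
a = 1, b = 1 ↦ 1  ≥
So 10 of the 16 assignments meet the threshold.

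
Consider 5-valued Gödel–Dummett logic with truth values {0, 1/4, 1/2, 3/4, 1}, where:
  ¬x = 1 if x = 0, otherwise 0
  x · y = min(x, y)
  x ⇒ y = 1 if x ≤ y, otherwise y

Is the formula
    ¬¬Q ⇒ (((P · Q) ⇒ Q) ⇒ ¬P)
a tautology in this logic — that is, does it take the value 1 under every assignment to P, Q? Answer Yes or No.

Counterexample: take P = 1/4, Q = 1/4.
¬Q = ¬1/4 = 0
¬¬Q = ¬0 = 1
P · Q = 1/4 · 1/4 = 1/4
(P · Q) ⇒ Q = 1/4 ⇒ 1/4 = 1
¬P = ¬1/4 = 0
((P · Q) ⇒ Q) ⇒ ¬P = 1 ⇒ 0 = 0
¬¬Q ⇒ (((P · Q) ⇒ Q) ⇒ ¬P) = 1 ⇒ 0 = 0
This gives 0 ≠ 1.

No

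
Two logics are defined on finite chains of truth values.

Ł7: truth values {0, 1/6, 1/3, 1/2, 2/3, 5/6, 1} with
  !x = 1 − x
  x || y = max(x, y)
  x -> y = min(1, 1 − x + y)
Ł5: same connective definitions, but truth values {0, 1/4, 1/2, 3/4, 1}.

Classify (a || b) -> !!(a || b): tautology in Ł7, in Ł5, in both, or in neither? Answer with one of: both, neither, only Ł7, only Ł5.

both

In Ł7: every assignment gives 1 — tautology.
In Ł5: every assignment gives 1 — tautology.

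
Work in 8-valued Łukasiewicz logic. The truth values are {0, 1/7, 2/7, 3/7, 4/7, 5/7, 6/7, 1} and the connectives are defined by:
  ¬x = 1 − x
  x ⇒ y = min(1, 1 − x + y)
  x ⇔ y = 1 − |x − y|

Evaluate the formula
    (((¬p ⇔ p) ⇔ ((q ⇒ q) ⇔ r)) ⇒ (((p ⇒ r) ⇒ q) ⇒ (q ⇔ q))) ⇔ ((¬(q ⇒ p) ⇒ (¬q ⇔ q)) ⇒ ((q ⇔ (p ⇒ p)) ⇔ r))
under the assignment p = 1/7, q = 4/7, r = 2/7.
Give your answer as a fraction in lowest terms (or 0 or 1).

5/7

¬p = ¬1/7 = 6/7
¬p ⇔ p = 6/7 ⇔ 1/7 = 2/7
q ⇒ q = 4/7 ⇒ 4/7 = 1
(q ⇒ q) ⇔ r = 1 ⇔ 2/7 = 2/7
(¬p ⇔ p) ⇔ ((q ⇒ q) ⇔ r) = 2/7 ⇔ 2/7 = 1
p ⇒ r = 1/7 ⇒ 2/7 = 1
(p ⇒ r) ⇒ q = 1 ⇒ 4/7 = 4/7
q ⇔ q = 4/7 ⇔ 4/7 = 1
((p ⇒ r) ⇒ q) ⇒ (q ⇔ q) = 4/7 ⇒ 1 = 1
((¬p ⇔ p) ⇔ ((q ⇒ q) ⇔ r)) ⇒ (((p ⇒ r) ⇒ q) ⇒ (q ⇔ q)) = 1 ⇒ 1 = 1
q ⇒ p = 4/7 ⇒ 1/7 = 4/7
¬(q ⇒ p) = ¬4/7 = 3/7
¬q = ¬4/7 = 3/7
¬q ⇔ q = 3/7 ⇔ 4/7 = 6/7
¬(q ⇒ p) ⇒ (¬q ⇔ q) = 3/7 ⇒ 6/7 = 1
p ⇒ p = 1/7 ⇒ 1/7 = 1
q ⇔ (p ⇒ p) = 4/7 ⇔ 1 = 4/7
(q ⇔ (p ⇒ p)) ⇔ r = 4/7 ⇔ 2/7 = 5/7
(¬(q ⇒ p) ⇒ (¬q ⇔ q)) ⇒ ((q ⇔ (p ⇒ p)) ⇔ r) = 1 ⇒ 5/7 = 5/7
(((¬p ⇔ p) ⇔ ((q ⇒ q) ⇔ r)) ⇒ (((p ⇒ r) ⇒ q) ⇒ (q ⇔ q))) ⇔ ((¬(q ⇒ p) ⇒ (¬q ⇔ q)) ⇒ ((q ⇔ (p ⇒ p)) ⇔ r)) = 1 ⇔ 5/7 = 5/7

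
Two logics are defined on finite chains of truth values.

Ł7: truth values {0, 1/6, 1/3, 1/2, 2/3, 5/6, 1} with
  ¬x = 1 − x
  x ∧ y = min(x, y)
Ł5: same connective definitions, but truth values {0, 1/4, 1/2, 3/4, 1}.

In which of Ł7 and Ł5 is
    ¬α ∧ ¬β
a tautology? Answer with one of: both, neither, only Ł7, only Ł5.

In Ł7: at α = 0, β = 1/6 the value is 5/6 — not a tautology.
In Ł5: at α = 0, β = 1/4 the value is 3/4 — not a tautology.

neither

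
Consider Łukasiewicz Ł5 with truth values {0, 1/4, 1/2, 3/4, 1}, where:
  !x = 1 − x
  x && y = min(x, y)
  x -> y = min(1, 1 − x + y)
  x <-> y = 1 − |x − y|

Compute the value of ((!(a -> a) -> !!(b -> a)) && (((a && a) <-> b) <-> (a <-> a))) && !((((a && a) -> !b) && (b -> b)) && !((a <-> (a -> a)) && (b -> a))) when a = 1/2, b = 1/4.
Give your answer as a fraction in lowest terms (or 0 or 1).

a -> a = 1/2 -> 1/2 = 1
!(a -> a) = !1 = 0
b -> a = 1/4 -> 1/2 = 1
!(b -> a) = !1 = 0
!!(b -> a) = !0 = 1
!(a -> a) -> !!(b -> a) = 0 -> 1 = 1
a && a = 1/2 && 1/2 = 1/2
(a && a) <-> b = 1/2 <-> 1/4 = 3/4
a <-> a = 1/2 <-> 1/2 = 1
((a && a) <-> b) <-> (a <-> a) = 3/4 <-> 1 = 3/4
(!(a -> a) -> !!(b -> a)) && (((a && a) <-> b) <-> (a <-> a)) = 1 && 3/4 = 3/4
a && a = 1/2 && 1/2 = 1/2
!b = !1/4 = 3/4
(a && a) -> !b = 1/2 -> 3/4 = 1
b -> b = 1/4 -> 1/4 = 1
((a && a) -> !b) && (b -> b) = 1 && 1 = 1
a -> a = 1/2 -> 1/2 = 1
a <-> (a -> a) = 1/2 <-> 1 = 1/2
b -> a = 1/4 -> 1/2 = 1
(a <-> (a -> a)) && (b -> a) = 1/2 && 1 = 1/2
!((a <-> (a -> a)) && (b -> a)) = !1/2 = 1/2
(((a && a) -> !b) && (b -> b)) && !((a <-> (a -> a)) && (b -> a)) = 1 && 1/2 = 1/2
!((((a && a) -> !b) && (b -> b)) && !((a <-> (a -> a)) && (b -> a))) = !1/2 = 1/2
((!(a -> a) -> !!(b -> a)) && (((a && a) <-> b) <-> (a <-> a))) && !((((a && a) -> !b) && (b -> b)) && !((a <-> (a -> a)) && (b -> a))) = 3/4 && 1/2 = 1/2

1/2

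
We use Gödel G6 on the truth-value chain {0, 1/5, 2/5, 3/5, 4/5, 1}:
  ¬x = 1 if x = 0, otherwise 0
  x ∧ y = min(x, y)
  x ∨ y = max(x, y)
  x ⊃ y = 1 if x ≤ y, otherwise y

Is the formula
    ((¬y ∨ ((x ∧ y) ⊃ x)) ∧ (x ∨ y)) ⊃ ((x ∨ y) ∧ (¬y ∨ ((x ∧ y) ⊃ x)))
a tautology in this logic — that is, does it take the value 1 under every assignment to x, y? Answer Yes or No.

Yes

At x = 2/5, y = 0, for instance:
¬y = ¬0 = 1
x ∧ y = 2/5 ∧ 0 = 0
(x ∧ y) ⊃ x = 0 ⊃ 2/5 = 1
¬y ∨ ((x ∧ y) ⊃ x) = 1 ∨ 1 = 1
x ∨ y = 2/5 ∨ 0 = 2/5
(¬y ∨ ((x ∧ y) ⊃ x)) ∧ (x ∨ y) = 1 ∧ 2/5 = 2/5
(x ∨ y) ∧ (¬y ∨ ((x ∧ y) ⊃ x)) = 2/5 ∧ 1 = 2/5
((¬y ∨ ((x ∧ y) ⊃ x)) ∧ (x ∨ y)) ⊃ ((x ∨ y) ∧ (¬y ∨ ((x ∧ y) ⊃ x))) = 2/5 ⊃ 2/5 = 1
and checking the remaining 35 assignments likewise gives ≥ 1 in every case.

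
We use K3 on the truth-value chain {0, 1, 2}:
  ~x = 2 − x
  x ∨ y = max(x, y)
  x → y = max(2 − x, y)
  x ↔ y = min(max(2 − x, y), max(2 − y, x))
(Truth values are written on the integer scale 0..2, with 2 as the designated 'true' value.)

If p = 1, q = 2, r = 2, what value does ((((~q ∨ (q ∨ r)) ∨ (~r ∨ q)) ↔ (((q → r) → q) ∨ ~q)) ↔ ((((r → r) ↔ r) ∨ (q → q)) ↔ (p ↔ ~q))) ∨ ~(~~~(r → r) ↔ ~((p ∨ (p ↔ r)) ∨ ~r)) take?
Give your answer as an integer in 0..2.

1

~q = ~2 = 0
q ∨ r = 2 ∨ 2 = 2
~q ∨ (q ∨ r) = 0 ∨ 2 = 2
~r = ~2 = 0
~r ∨ q = 0 ∨ 2 = 2
(~q ∨ (q ∨ r)) ∨ (~r ∨ q) = 2 ∨ 2 = 2
q → r = 2 → 2 = 2
(q → r) → q = 2 → 2 = 2
~q = ~2 = 0
((q → r) → q) ∨ ~q = 2 ∨ 0 = 2
((~q ∨ (q ∨ r)) ∨ (~r ∨ q)) ↔ (((q → r) → q) ∨ ~q) = 2 ↔ 2 = 2
r → r = 2 → 2 = 2
(r → r) ↔ r = 2 ↔ 2 = 2
q → q = 2 → 2 = 2
((r → r) ↔ r) ∨ (q → q) = 2 ∨ 2 = 2
~q = ~2 = 0
p ↔ ~q = 1 ↔ 0 = 1
(((r → r) ↔ r) ∨ (q → q)) ↔ (p ↔ ~q) = 2 ↔ 1 = 1
(((~q ∨ (q ∨ r)) ∨ (~r ∨ q)) ↔ (((q → r) → q) ∨ ~q)) ↔ ((((r → r) ↔ r) ∨ (q → q)) ↔ (p ↔ ~q)) = 2 ↔ 1 = 1
r → r = 2 → 2 = 2
~(r → r) = ~2 = 0
~~(r → r) = ~0 = 2
~~~(r → r) = ~2 = 0
p ↔ r = 1 ↔ 2 = 1
p ∨ (p ↔ r) = 1 ∨ 1 = 1
~r = ~2 = 0
(p ∨ (p ↔ r)) ∨ ~r = 1 ∨ 0 = 1
~((p ∨ (p ↔ r)) ∨ ~r) = ~1 = 1
~~~(r → r) ↔ ~((p ∨ (p ↔ r)) ∨ ~r) = 0 ↔ 1 = 1
~(~~~(r → r) ↔ ~((p ∨ (p ↔ r)) ∨ ~r)) = ~1 = 1
((((~q ∨ (q ∨ r)) ∨ (~r ∨ q)) ↔ (((q → r) → q) ∨ ~q)) ↔ ((((r → r) ↔ r) ∨ (q → q)) ↔ (p ↔ ~q))) ∨ ~(~~~(r → r) ↔ ~((p ∨ (p ↔ r)) ∨ ~r)) = 1 ∨ 1 = 1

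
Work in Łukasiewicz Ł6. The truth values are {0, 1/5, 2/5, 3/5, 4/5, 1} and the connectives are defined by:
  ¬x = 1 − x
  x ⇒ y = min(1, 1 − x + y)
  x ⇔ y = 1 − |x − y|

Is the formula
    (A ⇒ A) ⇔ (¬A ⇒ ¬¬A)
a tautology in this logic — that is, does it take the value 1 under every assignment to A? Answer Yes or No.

No

Counterexample: take A = 0.
A ⇒ A = 0 ⇒ 0 = 1
¬A = ¬0 = 1
¬A = ¬0 = 1
¬¬A = ¬1 = 0
¬A ⇒ ¬¬A = 1 ⇒ 0 = 0
(A ⇒ A) ⇔ (¬A ⇒ ¬¬A) = 1 ⇔ 0 = 0
This gives 0 ≠ 1.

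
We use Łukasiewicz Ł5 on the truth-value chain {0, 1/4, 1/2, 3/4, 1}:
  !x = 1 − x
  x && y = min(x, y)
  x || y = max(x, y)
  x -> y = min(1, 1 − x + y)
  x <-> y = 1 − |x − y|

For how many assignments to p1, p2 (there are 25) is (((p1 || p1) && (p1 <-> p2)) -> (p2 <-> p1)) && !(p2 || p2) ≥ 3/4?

value 1: 5 assignments (counts)
value 3/4: 5 assignments (counts)
value 1/2: 5 assignments
value 1/4: 5 assignments
value 0: 5 assignments
So 10 of the 25 assignments meet the threshold.

10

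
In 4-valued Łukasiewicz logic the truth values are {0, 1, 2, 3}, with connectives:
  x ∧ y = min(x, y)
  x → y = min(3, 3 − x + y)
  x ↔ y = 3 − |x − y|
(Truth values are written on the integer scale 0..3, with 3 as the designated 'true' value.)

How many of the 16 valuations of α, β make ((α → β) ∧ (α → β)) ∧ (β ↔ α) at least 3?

α = 0, β = 0 ↦ 3  ≥
α = 0, β = 1 ↦ 2  <
α = 0, β = 2 ↦ 1  <
α = 0, β = 3 ↦ 0  <
α = 1, β = 0 ↦ 2  <
α = 1, β = 1 ↦ 3  ≥
α = 1, β = 2 ↦ 2  <
α = 1, β = 3 ↦ 1  <
α = 2, β = 0 ↦ 1  <
α = 2, β = 1 ↦ 2  <
α = 2, β = 2 ↦ 3  ≥
α = 2, β = 3 ↦ 2  <
α = 3, β = 0 ↦ 0  <
α = 3, β = 1 ↦ 1  <
α = 3, β = 2 ↦ 2  <
α = 3, β = 3 ↦ 3  ≥
So 4 of the 16 assignments meet the threshold.

4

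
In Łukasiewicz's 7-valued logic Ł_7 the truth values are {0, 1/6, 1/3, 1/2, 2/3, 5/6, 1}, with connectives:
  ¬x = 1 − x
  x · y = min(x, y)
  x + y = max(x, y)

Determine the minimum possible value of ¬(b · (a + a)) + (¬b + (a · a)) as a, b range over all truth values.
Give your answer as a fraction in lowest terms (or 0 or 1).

1/2

Take a = 1/2, b = 1/2:
a + a = 1/2 + 1/2 = 1/2
b · (a + a) = 1/2 · 1/2 = 1/2
¬(b · (a + a)) = ¬1/2 = 1/2
¬b = ¬1/2 = 1/2
a · a = 1/2 · 1/2 = 1/2
¬b + (a · a) = 1/2 + 1/2 = 1/2
¬(b · (a + a)) + (¬b + (a · a)) = 1/2 + 1/2 = 1/2
No assignment yields a value below 1/2, so this is the minimum.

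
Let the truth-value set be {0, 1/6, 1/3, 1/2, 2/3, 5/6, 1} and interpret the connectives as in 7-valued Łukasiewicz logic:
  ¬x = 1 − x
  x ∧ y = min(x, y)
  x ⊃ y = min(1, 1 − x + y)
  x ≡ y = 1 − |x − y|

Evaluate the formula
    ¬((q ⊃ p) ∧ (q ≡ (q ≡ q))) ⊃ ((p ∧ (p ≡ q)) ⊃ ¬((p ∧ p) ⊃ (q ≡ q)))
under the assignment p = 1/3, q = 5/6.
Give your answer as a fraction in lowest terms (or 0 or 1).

1

q ⊃ p = 5/6 ⊃ 1/3 = 1/2
q ≡ q = 5/6 ≡ 5/6 = 1
q ≡ (q ≡ q) = 5/6 ≡ 1 = 5/6
(q ⊃ p) ∧ (q ≡ (q ≡ q)) = 1/2 ∧ 5/6 = 1/2
¬((q ⊃ p) ∧ (q ≡ (q ≡ q))) = ¬1/2 = 1/2
p ≡ q = 1/3 ≡ 5/6 = 1/2
p ∧ (p ≡ q) = 1/3 ∧ 1/2 = 1/3
p ∧ p = 1/3 ∧ 1/3 = 1/3
q ≡ q = 5/6 ≡ 5/6 = 1
(p ∧ p) ⊃ (q ≡ q) = 1/3 ⊃ 1 = 1
¬((p ∧ p) ⊃ (q ≡ q)) = ¬1 = 0
(p ∧ (p ≡ q)) ⊃ ¬((p ∧ p) ⊃ (q ≡ q)) = 1/3 ⊃ 0 = 2/3
¬((q ⊃ p) ∧ (q ≡ (q ≡ q))) ⊃ ((p ∧ (p ≡ q)) ⊃ ¬((p ∧ p) ⊃ (q ≡ q))) = 1/2 ⊃ 2/3 = 1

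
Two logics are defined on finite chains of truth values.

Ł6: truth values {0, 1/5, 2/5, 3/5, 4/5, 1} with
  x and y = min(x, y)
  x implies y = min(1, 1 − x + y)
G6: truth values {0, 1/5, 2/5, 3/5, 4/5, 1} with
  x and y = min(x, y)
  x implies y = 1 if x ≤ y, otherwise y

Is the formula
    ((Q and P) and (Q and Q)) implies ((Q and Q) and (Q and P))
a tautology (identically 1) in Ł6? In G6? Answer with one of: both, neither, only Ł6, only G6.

In Ł6: every assignment gives 1 — tautology.
In G6: every assignment gives 1 — tautology.

both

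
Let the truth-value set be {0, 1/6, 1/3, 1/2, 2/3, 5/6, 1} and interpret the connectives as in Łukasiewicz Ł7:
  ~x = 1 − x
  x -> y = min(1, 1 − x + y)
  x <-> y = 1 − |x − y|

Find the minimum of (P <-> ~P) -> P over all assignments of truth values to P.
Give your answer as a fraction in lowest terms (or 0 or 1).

1/2

Take P = 1/2:
~P = ~1/2 = 1/2
P <-> ~P = 1/2 <-> 1/2 = 1
(P <-> ~P) -> P = 1 -> 1/2 = 1/2
No assignment yields a value below 1/2, so this is the minimum.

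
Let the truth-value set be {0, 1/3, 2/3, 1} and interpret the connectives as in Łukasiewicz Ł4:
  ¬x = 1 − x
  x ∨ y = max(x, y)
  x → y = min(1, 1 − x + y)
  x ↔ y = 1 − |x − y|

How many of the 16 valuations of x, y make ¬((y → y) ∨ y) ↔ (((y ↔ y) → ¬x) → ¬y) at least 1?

x = 0, y = 0 ↦ 0  <
x = 0, y = 1/3 ↦ 1/3  <
x = 0, y = 2/3 ↦ 2/3  <
x = 0, y = 1 ↦ 1  ≥
x = 1/3, y = 0 ↦ 0  <
x = 1/3, y = 1/3 ↦ 0  <
x = 1/3, y = 2/3 ↦ 1/3  <
x = 1/3, y = 1 ↦ 2/3  <
x = 2/3, y = 0 ↦ 0  <
x = 2/3, y = 1/3 ↦ 0  <
x = 2/3, y = 2/3 ↦ 0  <
x = 2/3, y = 1 ↦ 1/3  <
x = 1, y = 0 ↦ 0  <
x = 1, y = 1/3 ↦ 0  <
x = 1, y = 2/3 ↦ 0  <
x = 1, y = 1 ↦ 0  <
So 1 of the 16 assignments meets the threshold.

1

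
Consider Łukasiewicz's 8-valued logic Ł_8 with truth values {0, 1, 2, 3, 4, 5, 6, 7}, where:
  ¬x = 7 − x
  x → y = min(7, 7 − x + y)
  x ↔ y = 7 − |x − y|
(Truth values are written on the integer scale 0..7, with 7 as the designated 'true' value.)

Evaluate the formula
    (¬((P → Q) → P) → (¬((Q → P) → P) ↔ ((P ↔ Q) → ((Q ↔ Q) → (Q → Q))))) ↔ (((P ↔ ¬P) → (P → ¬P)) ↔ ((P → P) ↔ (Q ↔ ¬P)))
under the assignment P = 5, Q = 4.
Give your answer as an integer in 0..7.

5

P → Q = 5 → 4 = 6
(P → Q) → P = 6 → 5 = 6
¬((P → Q) → P) = ¬6 = 1
Q → P = 4 → 5 = 7
(Q → P) → P = 7 → 5 = 5
¬((Q → P) → P) = ¬5 = 2
P ↔ Q = 5 ↔ 4 = 6
Q ↔ Q = 4 ↔ 4 = 7
Q → Q = 4 → 4 = 7
(Q ↔ Q) → (Q → Q) = 7 → 7 = 7
(P ↔ Q) → ((Q ↔ Q) → (Q → Q)) = 6 → 7 = 7
¬((Q → P) → P) ↔ ((P ↔ Q) → ((Q ↔ Q) → (Q → Q))) = 2 ↔ 7 = 2
¬((P → Q) → P) → (¬((Q → P) → P) ↔ ((P ↔ Q) → ((Q ↔ Q) → (Q → Q)))) = 1 → 2 = 7
¬P = ¬5 = 2
P ↔ ¬P = 5 ↔ 2 = 4
¬P = ¬5 = 2
P → ¬P = 5 → 2 = 4
(P ↔ ¬P) → (P → ¬P) = 4 → 4 = 7
P → P = 5 → 5 = 7
¬P = ¬5 = 2
Q ↔ ¬P = 4 ↔ 2 = 5
(P → P) ↔ (Q ↔ ¬P) = 7 ↔ 5 = 5
((P ↔ ¬P) → (P → ¬P)) ↔ ((P → P) ↔ (Q ↔ ¬P)) = 7 ↔ 5 = 5
(¬((P → Q) → P) → (¬((Q → P) → P) ↔ ((P ↔ Q) → ((Q ↔ Q) → (Q → Q))))) ↔ (((P ↔ ¬P) → (P → ¬P)) ↔ ((P → P) ↔ (Q ↔ ¬P))) = 7 ↔ 5 = 5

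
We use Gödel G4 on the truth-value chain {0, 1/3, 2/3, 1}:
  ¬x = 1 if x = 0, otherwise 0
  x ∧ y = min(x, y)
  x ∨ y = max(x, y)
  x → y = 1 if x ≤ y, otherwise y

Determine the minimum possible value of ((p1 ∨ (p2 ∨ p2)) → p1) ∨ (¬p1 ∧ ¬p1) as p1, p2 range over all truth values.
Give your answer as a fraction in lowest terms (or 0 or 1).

1/3

Take p1 = 1/3, p2 = 2/3:
p2 ∨ p2 = 2/3 ∨ 2/3 = 2/3
p1 ∨ (p2 ∨ p2) = 1/3 ∨ 2/3 = 2/3
(p1 ∨ (p2 ∨ p2)) → p1 = 2/3 → 1/3 = 1/3
¬p1 = ¬1/3 = 0
¬p1 = ¬1/3 = 0
¬p1 ∧ ¬p1 = 0 ∧ 0 = 0
((p1 ∨ (p2 ∨ p2)) → p1) ∨ (¬p1 ∧ ¬p1) = 1/3 ∨ 0 = 1/3
No assignment yields a value below 1/3, so this is the minimum.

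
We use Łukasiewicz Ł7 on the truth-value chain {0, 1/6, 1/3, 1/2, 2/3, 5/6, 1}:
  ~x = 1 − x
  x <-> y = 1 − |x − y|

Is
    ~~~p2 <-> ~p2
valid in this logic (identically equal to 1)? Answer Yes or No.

p2 = 0 ↦ 1
p2 = 1/6 ↦ 1
p2 = 1/3 ↦ 1
p2 = 1/2 ↦ 1
p2 = 2/3 ↦ 1
p2 = 5/6 ↦ 1
p2 = 1 ↦ 1
Every assignment gives a value ≥ 1.

Yes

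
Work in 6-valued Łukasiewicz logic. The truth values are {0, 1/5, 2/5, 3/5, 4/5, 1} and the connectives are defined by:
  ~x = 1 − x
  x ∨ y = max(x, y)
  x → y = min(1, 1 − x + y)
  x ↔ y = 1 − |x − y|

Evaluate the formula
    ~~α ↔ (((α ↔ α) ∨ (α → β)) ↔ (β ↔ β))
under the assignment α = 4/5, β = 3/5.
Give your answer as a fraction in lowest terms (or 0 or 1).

4/5

~α = ~4/5 = 1/5
~~α = ~1/5 = 4/5
α ↔ α = 4/5 ↔ 4/5 = 1
α → β = 4/5 → 3/5 = 4/5
(α ↔ α) ∨ (α → β) = 1 ∨ 4/5 = 1
β ↔ β = 3/5 ↔ 3/5 = 1
((α ↔ α) ∨ (α → β)) ↔ (β ↔ β) = 1 ↔ 1 = 1
~~α ↔ (((α ↔ α) ∨ (α → β)) ↔ (β ↔ β)) = 4/5 ↔ 1 = 4/5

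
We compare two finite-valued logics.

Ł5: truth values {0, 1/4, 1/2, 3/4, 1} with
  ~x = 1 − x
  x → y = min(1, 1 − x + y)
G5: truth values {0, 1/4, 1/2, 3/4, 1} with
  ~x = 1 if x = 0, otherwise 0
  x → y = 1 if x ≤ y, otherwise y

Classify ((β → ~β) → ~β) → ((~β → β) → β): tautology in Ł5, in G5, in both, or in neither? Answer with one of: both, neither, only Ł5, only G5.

In Ł5: every assignment gives 1 — tautology.
In G5: at β = 1/4 the value is 1/4 — not a tautology.

only Ł5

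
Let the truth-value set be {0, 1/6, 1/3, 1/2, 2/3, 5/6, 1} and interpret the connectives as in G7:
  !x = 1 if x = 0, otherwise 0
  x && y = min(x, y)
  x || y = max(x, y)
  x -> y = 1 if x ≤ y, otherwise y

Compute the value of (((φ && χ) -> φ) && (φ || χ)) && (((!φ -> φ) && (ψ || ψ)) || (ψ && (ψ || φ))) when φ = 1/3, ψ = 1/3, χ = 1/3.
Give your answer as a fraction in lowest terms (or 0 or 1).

φ && χ = 1/3 && 1/3 = 1/3
(φ && χ) -> φ = 1/3 -> 1/3 = 1
φ || χ = 1/3 || 1/3 = 1/3
((φ && χ) -> φ) && (φ || χ) = 1 && 1/3 = 1/3
!φ = !1/3 = 0
!φ -> φ = 0 -> 1/3 = 1
ψ || ψ = 1/3 || 1/3 = 1/3
(!φ -> φ) && (ψ || ψ) = 1 && 1/3 = 1/3
ψ || φ = 1/3 || 1/3 = 1/3
ψ && (ψ || φ) = 1/3 && 1/3 = 1/3
((!φ -> φ) && (ψ || ψ)) || (ψ && (ψ || φ)) = 1/3 || 1/3 = 1/3
(((φ && χ) -> φ) && (φ || χ)) && (((!φ -> φ) && (ψ || ψ)) || (ψ && (ψ || φ))) = 1/3 && 1/3 = 1/3

1/3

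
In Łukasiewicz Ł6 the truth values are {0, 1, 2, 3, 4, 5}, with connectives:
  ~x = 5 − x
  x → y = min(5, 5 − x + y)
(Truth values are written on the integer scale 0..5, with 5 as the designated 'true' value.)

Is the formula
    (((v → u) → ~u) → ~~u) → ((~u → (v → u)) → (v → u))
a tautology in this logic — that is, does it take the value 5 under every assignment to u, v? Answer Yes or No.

Counterexample: take u = 3, v = 4.
v → u = 4 → 3 = 4
~u = ~3 = 2
(v → u) → ~u = 4 → 2 = 3
~~u = ~2 = 3
((v → u) → ~u) → ~~u = 3 → 3 = 5
~u = ~3 = 2
v → u = 4 → 3 = 4
~u → (v → u) = 2 → 4 = 5
v → u = 4 → 3 = 4
(~u → (v → u)) → (v → u) = 5 → 4 = 4
(((v → u) → ~u) → ~~u) → ((~u → (v → u)) → (v → u)) = 5 → 4 = 4
This gives 4 ≠ 5.

No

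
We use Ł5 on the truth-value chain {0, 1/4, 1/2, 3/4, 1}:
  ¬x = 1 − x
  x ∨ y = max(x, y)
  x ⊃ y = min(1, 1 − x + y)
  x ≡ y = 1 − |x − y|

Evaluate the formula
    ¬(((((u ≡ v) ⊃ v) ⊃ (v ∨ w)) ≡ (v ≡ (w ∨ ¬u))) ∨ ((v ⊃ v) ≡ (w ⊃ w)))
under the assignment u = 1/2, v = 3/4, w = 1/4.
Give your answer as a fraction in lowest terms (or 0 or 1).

0

u ≡ v = 1/2 ≡ 3/4 = 3/4
(u ≡ v) ⊃ v = 3/4 ⊃ 3/4 = 1
v ∨ w = 3/4 ∨ 1/4 = 3/4
((u ≡ v) ⊃ v) ⊃ (v ∨ w) = 1 ⊃ 3/4 = 3/4
¬u = ¬1/2 = 1/2
w ∨ ¬u = 1/4 ∨ 1/2 = 1/2
v ≡ (w ∨ ¬u) = 3/4 ≡ 1/2 = 3/4
(((u ≡ v) ⊃ v) ⊃ (v ∨ w)) ≡ (v ≡ (w ∨ ¬u)) = 3/4 ≡ 3/4 = 1
v ⊃ v = 3/4 ⊃ 3/4 = 1
w ⊃ w = 1/4 ⊃ 1/4 = 1
(v ⊃ v) ≡ (w ⊃ w) = 1 ≡ 1 = 1
((((u ≡ v) ⊃ v) ⊃ (v ∨ w)) ≡ (v ≡ (w ∨ ¬u))) ∨ ((v ⊃ v) ≡ (w ⊃ w)) = 1 ∨ 1 = 1
¬(((((u ≡ v) ⊃ v) ⊃ (v ∨ w)) ≡ (v ≡ (w ∨ ¬u))) ∨ ((v ⊃ v) ≡ (w ⊃ w))) = ¬1 = 0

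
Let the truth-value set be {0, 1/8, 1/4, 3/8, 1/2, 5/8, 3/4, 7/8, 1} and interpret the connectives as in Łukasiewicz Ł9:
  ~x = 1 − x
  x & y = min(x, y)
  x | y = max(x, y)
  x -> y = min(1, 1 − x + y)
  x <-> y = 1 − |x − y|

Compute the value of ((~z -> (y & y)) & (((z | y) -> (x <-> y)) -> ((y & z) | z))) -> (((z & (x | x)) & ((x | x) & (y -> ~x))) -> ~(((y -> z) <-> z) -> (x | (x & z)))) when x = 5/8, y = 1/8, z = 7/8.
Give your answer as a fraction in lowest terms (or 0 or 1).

5/8

~z = ~7/8 = 1/8
y & y = 1/8 & 1/8 = 1/8
~z -> (y & y) = 1/8 -> 1/8 = 1
z | y = 7/8 | 1/8 = 7/8
x <-> y = 5/8 <-> 1/8 = 1/2
(z | y) -> (x <-> y) = 7/8 -> 1/2 = 5/8
y & z = 1/8 & 7/8 = 1/8
(y & z) | z = 1/8 | 7/8 = 7/8
((z | y) -> (x <-> y)) -> ((y & z) | z) = 5/8 -> 7/8 = 1
(~z -> (y & y)) & (((z | y) -> (x <-> y)) -> ((y & z) | z)) = 1 & 1 = 1
x | x = 5/8 | 5/8 = 5/8
z & (x | x) = 7/8 & 5/8 = 5/8
x | x = 5/8 | 5/8 = 5/8
~x = ~5/8 = 3/8
y -> ~x = 1/8 -> 3/8 = 1
(x | x) & (y -> ~x) = 5/8 & 1 = 5/8
(z & (x | x)) & ((x | x) & (y -> ~x)) = 5/8 & 5/8 = 5/8
y -> z = 1/8 -> 7/8 = 1
(y -> z) <-> z = 1 <-> 7/8 = 7/8
x & z = 5/8 & 7/8 = 5/8
x | (x & z) = 5/8 | 5/8 = 5/8
((y -> z) <-> z) -> (x | (x & z)) = 7/8 -> 5/8 = 3/4
~(((y -> z) <-> z) -> (x | (x & z))) = ~3/4 = 1/4
((z & (x | x)) & ((x | x) & (y -> ~x))) -> ~(((y -> z) <-> z) -> (x | (x & z))) = 5/8 -> 1/4 = 5/8
((~z -> (y & y)) & (((z | y) -> (x <-> y)) -> ((y & z) | z))) -> (((z & (x | x)) & ((x | x) & (y -> ~x))) -> ~(((y -> z) <-> z) -> (x | (x & z)))) = 1 -> 5/8 = 5/8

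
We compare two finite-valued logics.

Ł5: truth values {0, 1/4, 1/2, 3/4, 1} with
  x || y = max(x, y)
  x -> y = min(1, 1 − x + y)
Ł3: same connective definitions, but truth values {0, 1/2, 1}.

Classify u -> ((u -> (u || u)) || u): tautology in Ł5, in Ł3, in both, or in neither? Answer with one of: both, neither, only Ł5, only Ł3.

In Ł5: every assignment gives 1 — tautology.
In Ł3: every assignment gives 1 — tautology.

both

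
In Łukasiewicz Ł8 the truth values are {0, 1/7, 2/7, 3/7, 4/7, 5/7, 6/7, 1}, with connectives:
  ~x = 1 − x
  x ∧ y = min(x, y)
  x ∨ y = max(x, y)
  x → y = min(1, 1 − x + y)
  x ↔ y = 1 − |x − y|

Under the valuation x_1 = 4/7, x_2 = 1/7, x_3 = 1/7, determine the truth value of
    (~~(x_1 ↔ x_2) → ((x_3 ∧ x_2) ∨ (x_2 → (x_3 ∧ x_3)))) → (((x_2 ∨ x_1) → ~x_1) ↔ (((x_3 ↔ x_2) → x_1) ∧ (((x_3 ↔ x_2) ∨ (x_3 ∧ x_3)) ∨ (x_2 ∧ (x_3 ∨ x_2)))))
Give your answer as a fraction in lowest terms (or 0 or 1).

5/7

x_1 ↔ x_2 = 4/7 ↔ 1/7 = 4/7
~(x_1 ↔ x_2) = ~4/7 = 3/7
~~(x_1 ↔ x_2) = ~3/7 = 4/7
x_3 ∧ x_2 = 1/7 ∧ 1/7 = 1/7
x_3 ∧ x_3 = 1/7 ∧ 1/7 = 1/7
x_2 → (x_3 ∧ x_3) = 1/7 → 1/7 = 1
(x_3 ∧ x_2) ∨ (x_2 → (x_3 ∧ x_3)) = 1/7 ∨ 1 = 1
~~(x_1 ↔ x_2) → ((x_3 ∧ x_2) ∨ (x_2 → (x_3 ∧ x_3))) = 4/7 → 1 = 1
x_2 ∨ x_1 = 1/7 ∨ 4/7 = 4/7
~x_1 = ~4/7 = 3/7
(x_2 ∨ x_1) → ~x_1 = 4/7 → 3/7 = 6/7
x_3 ↔ x_2 = 1/7 ↔ 1/7 = 1
(x_3 ↔ x_2) → x_1 = 1 → 4/7 = 4/7
x_3 ↔ x_2 = 1/7 ↔ 1/7 = 1
x_3 ∧ x_3 = 1/7 ∧ 1/7 = 1/7
(x_3 ↔ x_2) ∨ (x_3 ∧ x_3) = 1 ∨ 1/7 = 1
x_3 ∨ x_2 = 1/7 ∨ 1/7 = 1/7
x_2 ∧ (x_3 ∨ x_2) = 1/7 ∧ 1/7 = 1/7
((x_3 ↔ x_2) ∨ (x_3 ∧ x_3)) ∨ (x_2 ∧ (x_3 ∨ x_2)) = 1 ∨ 1/7 = 1
((x_3 ↔ x_2) → x_1) ∧ (((x_3 ↔ x_2) ∨ (x_3 ∧ x_3)) ∨ (x_2 ∧ (x_3 ∨ x_2))) = 4/7 ∧ 1 = 4/7
((x_2 ∨ x_1) → ~x_1) ↔ (((x_3 ↔ x_2) → x_1) ∧ (((x_3 ↔ x_2) ∨ (x_3 ∧ x_3)) ∨ (x_2 ∧ (x_3 ∨ x_2)))) = 6/7 ↔ 4/7 = 5/7
(~~(x_1 ↔ x_2) → ((x_3 ∧ x_2) ∨ (x_2 → (x_3 ∧ x_3)))) → (((x_2 ∨ x_1) → ~x_1) ↔ (((x_3 ↔ x_2) → x_1) ∧ (((x_3 ↔ x_2) ∨ (x_3 ∧ x_3)) ∨ (x_2 ∧ (x_3 ∨ x_2))))) = 1 → 5/7 = 5/7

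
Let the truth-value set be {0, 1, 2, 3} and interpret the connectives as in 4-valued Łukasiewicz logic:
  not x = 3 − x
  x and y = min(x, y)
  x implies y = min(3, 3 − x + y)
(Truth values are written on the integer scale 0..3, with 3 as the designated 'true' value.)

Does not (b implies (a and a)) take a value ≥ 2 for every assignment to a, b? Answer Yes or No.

Counterexample: take a = 0, b = 0.
a and a = 0 and 0 = 0
b implies (a and a) = 0 implies 0 = 3
not (b implies (a and a)) = not 3 = 0
This gives 0, which is below 2.

No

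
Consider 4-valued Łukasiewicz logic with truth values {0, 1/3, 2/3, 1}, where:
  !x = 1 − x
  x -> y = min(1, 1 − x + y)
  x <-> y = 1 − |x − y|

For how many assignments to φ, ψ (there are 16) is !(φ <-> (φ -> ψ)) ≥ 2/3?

φ = 0, ψ = 0 ↦ 1  ≥
φ = 0, ψ = 1/3 ↦ 1  ≥
φ = 0, ψ = 2/3 ↦ 1  ≥
φ = 0, ψ = 1 ↦ 1  ≥
φ = 1/3, ψ = 0 ↦ 1/3  <
φ = 1/3, ψ = 1/3 ↦ 2/3  ≥
φ = 1/3, ψ = 2/3 ↦ 2/3  ≥
φ = 1/3, ψ = 1 ↦ 2/3  ≥
φ = 2/3, ψ = 0 ↦ 1/3  <
φ = 2/3, ψ = 1/3 ↦ 0  <
φ = 2/3, ψ = 2/3 ↦ 1/3  <
φ = 2/3, ψ = 1 ↦ 1/3  <
φ = 1, ψ = 0 ↦ 1  ≥
φ = 1, ψ = 1/3 ↦ 2/3  ≥
φ = 1, ψ = 2/3 ↦ 1/3  <
φ = 1, ψ = 1 ↦ 0  <
So 9 of the 16 assignments meet the threshold.

9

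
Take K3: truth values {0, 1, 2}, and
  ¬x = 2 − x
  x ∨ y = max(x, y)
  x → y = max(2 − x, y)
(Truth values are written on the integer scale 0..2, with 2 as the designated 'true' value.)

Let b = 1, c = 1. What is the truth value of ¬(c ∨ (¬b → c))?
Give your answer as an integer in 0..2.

1

¬b = ¬1 = 1
¬b → c = 1 → 1 = 1
c ∨ (¬b → c) = 1 ∨ 1 = 1
¬(c ∨ (¬b → c)) = ¬1 = 1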